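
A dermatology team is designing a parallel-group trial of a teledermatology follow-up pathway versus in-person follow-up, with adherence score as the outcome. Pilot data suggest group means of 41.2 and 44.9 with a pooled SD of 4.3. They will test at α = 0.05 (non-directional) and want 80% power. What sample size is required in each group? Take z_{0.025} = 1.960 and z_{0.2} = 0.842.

n = 22 per group

Cohen's d = |M₁ − M₂| / SD_pooled = |41.2 − 44.9| / 4.3 = 3.7 / 4.3 = 0.860.
For two independent groups with equal n: n = 2·((z_{α/2} + z_β) / d)².
z_{α/2} + z_β = 1.960 + 0.842 = 2.802.
n = 2 × (2.802 / 0.860)² = 2 × 3.258² = 2 × 10.62 = 21.2.
Round up to the next whole participant.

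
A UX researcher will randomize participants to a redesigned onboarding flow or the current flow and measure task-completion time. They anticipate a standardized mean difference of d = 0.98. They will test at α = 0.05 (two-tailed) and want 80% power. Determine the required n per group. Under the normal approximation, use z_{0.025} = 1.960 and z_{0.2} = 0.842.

n = 17 per group

For two independent groups with equal n: n = 2·((z_{α/2} + z_β) / d)².
z_{α/2} + z_β = 1.960 + 0.842 = 2.802.
n = 2 × (2.802 / 0.98)² = 2 × 2.859² = 2 × 8.17 = 16.3.
Round up to the next whole participant.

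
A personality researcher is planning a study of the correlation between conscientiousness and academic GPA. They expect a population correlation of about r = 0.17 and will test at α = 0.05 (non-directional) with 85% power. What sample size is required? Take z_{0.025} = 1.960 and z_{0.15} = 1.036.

Fisher's z: C = ½·ln((1+r)/(1−r)) = ½·ln(1.4096) = 0.1717.
n = ((z_{α/2} + z_β)/C)² + 3.
(1.960 + 1.036) / 0.1717 = 2.996 / 0.1717 = 17.449.
n = 17.449² + 3 = 304.47 + 3 = 307.5.
Round up.

n = 308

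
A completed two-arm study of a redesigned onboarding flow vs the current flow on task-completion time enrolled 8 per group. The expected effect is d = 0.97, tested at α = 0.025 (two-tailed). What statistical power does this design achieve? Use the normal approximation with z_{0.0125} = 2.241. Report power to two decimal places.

power ≈ 0.38

For two equal groups, power = Φ(d·√(n/2) − z_{α/2}).
d·√(n/2) = 0.97 × √(8/2) = 0.97 × 2.000 = 1.940.
z_β = 1.940 − 2.241 = -0.301.
Power = Φ(-0.301) = 0.382.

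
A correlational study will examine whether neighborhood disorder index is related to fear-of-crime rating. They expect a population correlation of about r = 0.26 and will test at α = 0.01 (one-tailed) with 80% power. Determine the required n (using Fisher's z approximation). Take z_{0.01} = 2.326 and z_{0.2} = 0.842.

Fisher's z: C = ½·ln((1+r)/(1−r)) = ½·ln(1.7027) = 0.2661.
n = ((z_{α} + z_β)/C)² + 3.
(2.326 + 0.842) / 0.2661 = 3.168 / 0.2661 = 11.905.
n = 11.905² + 3 = 141.74 + 3 = 144.7.
Round up.

n = 145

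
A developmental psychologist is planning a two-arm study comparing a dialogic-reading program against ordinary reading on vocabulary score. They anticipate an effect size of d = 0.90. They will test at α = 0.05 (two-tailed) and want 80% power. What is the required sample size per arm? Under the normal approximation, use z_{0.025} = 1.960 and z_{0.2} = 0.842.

n = 20 per group

For two independent groups with equal n: n = 2·((z_{α/2} + z_β) / d)².
z_{α/2} + z_β = 1.960 + 0.842 = 2.802.
n = 2 × (2.802 / 0.90)² = 2 × 3.113² = 2 × 9.69 = 19.4.
Round up to the next whole participant.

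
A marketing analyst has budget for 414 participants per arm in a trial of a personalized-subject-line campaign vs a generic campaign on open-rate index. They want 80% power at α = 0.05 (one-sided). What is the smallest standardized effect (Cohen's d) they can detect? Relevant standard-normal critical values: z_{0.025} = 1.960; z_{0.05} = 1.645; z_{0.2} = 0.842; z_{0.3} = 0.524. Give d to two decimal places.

d_min ≈ 0.17

For two independent groups of n = 414 each: d_min = (z_{α} + z_β)·√(2/n).
z-sum = 1.645 + 0.842 = 2.487.
d_min = 2.487 × √(2/414) = 2.487 × 0.0695 = 0.173.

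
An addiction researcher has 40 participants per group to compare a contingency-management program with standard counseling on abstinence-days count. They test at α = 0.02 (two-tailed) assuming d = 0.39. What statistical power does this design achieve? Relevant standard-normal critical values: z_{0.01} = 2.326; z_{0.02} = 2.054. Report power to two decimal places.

power ≈ 0.28

For two equal groups, power = Φ(d·√(n/2) − z_{α/2}).
d·√(n/2) = 0.39 × √(40/2) = 0.39 × 4.472 = 1.744.
z_β = 1.744 − 2.326 = -0.582.
Power = Φ(-0.582) = 0.280.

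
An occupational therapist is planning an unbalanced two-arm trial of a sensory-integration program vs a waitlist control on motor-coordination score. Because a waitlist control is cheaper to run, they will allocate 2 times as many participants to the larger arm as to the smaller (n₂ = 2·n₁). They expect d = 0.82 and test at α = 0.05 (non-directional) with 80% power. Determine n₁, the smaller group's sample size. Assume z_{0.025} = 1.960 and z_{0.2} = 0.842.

With allocation ratio k = n₂/n₁ = 2, Var(x̄₁−x̄₂) = σ²(1/n₁ + 1/(k·n₁)) = σ²·(k+1)/(k·n₁).
So n₁ = (1 + 1/k)·((z_{α/2} + z_β)/d)² = 1.500 × (2.802/0.82)².
n₁ = 1.500 × 11.68 = 17.5.
Round up: n₁ = 18, giving n₂ = 2 × 18 = 36.

n₁ = 18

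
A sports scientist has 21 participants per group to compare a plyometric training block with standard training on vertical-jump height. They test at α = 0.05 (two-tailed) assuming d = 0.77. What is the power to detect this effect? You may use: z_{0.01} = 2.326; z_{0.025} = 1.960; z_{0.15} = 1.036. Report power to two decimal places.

power ≈ 0.70

For two equal groups, power = Φ(d·√(n/2) − z_{α/2}).
d·√(n/2) = 0.77 × √(21/2) = 0.77 × 3.240 = 2.495.
z_β = 2.495 − 1.960 = 0.535.
Power = Φ(0.535) = 0.704.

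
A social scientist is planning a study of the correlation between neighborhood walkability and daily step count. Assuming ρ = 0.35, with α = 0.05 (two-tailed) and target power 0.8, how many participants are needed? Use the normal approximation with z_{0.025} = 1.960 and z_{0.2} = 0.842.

n = 62

Fisher's z: C = ½·ln((1+r)/(1−r)) = ½·ln(2.0769) = 0.3654.
n = ((z_{α/2} + z_β)/C)² + 3.
(1.960 + 0.842) / 0.3654 = 2.802 / 0.3654 = 7.668.
n = 7.668² + 3 = 58.80 + 3 = 61.8.
Round up.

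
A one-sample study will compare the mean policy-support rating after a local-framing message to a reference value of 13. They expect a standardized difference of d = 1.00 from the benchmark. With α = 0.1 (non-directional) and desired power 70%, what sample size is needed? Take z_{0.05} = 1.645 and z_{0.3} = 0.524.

For a one-sample test: n = ((z_{α/2} + z_β) / d)².
z_{α/2} + z_β = 1.645 + 0.524 = 2.169.
n = (2.169 / 1.00)² = 2.169² = 4.70.
Round up.

n = 5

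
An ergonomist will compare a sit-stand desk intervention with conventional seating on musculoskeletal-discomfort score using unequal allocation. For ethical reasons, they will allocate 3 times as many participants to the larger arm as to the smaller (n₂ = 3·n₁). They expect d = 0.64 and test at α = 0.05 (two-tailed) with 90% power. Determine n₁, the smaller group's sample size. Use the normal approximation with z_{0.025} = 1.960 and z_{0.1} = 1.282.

With allocation ratio k = n₂/n₁ = 3, Var(x̄₁−x̄₂) = σ²(1/n₁ + 1/(k·n₁)) = σ²·(k+1)/(k·n₁).
So n₁ = (1 + 1/k)·((z_{α/2} + z_β)/d)² = 1.333 × (3.242/0.64)².
n₁ = 1.333 × 25.66 = 34.2.
Round up: n₁ = 35, giving n₂ = 3 × 35 = 105.

n₁ = 35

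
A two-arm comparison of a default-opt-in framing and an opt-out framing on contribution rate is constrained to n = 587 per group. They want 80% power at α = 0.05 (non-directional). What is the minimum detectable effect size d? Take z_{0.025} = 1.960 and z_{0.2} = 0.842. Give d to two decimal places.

For two independent groups of n = 587 each: d_min = (z_{α/2} + z_β)·√(2/n).
z-sum = 1.960 + 0.842 = 2.802.
d_min = 2.802 × √(2/587) = 2.802 × 0.0584 = 0.164.

d_min ≈ 0.16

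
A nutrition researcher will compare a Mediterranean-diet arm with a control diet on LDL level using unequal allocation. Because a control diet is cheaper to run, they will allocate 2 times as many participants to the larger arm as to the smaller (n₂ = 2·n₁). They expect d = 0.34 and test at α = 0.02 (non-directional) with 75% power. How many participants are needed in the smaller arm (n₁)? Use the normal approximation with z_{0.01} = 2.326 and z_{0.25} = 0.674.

n₁ = 117

With allocation ratio k = n₂/n₁ = 2, Var(x̄₁−x̄₂) = σ²(1/n₁ + 1/(k·n₁)) = σ²·(k+1)/(k·n₁).
So n₁ = (1 + 1/k)·((z_{α/2} + z_β)/d)² = 1.500 × (3.000/0.34)².
n₁ = 1.500 × 77.85 = 116.8.
Round up: n₁ = 117, giving n₂ = 2 × 117 = 234.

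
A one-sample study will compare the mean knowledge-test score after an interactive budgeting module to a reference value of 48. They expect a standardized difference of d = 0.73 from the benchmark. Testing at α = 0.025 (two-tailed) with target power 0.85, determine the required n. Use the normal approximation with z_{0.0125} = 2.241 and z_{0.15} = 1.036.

n = 21

For a one-sample test: n = ((z_{α/2} + z_β) / d)².
z_{α/2} + z_β = 2.241 + 1.036 = 3.277.
n = (3.277 / 0.73)² = 4.489² = 20.15.
Round up.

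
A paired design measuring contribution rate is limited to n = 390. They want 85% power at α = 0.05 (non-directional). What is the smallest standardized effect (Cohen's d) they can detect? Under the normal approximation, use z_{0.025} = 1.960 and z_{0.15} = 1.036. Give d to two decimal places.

For a single sample (or paired design) of n = 390: d_min = (z_{α/2} + z_β)/√n.
z-sum = 1.960 + 1.036 = 2.996.
d_min = 2.996 / √390 = 2.996 / 19.748 = 0.152.

d_min ≈ 0.15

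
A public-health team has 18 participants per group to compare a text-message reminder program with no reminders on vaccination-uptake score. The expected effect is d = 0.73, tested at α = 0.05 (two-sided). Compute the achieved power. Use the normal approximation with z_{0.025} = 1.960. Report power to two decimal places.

power ≈ 0.59

For two equal groups, power = Φ(d·√(n/2) − z_{α/2}).
d·√(n/2) = 0.73 × √(18/2) = 0.73 × 3.000 = 2.190.
z_β = 2.190 − 1.960 = 0.230.
Power = Φ(0.230) = 0.591.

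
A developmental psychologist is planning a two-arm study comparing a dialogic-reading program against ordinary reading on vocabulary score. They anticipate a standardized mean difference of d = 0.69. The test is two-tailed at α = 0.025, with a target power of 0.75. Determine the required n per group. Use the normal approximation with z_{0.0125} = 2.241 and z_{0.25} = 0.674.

n = 36 per group

For two independent groups with equal n: n = 2·((z_{α/2} + z_β) / d)².
z_{α/2} + z_β = 2.241 + 0.674 = 2.915.
n = 2 × (2.915 / 0.69)² = 2 × 4.225² = 2 × 17.85 = 35.7.
Round up to the next whole participant.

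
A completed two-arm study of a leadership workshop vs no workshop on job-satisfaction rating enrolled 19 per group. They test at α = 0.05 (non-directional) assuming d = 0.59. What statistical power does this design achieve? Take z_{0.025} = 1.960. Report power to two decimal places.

power ≈ 0.44

For two equal groups, power = Φ(d·√(n/2) − z_{α/2}).
d·√(n/2) = 0.59 × √(19/2) = 0.59 × 3.082 = 1.819.
z_β = 1.819 − 1.960 = -0.141.
Power = Φ(-0.141) = 0.444.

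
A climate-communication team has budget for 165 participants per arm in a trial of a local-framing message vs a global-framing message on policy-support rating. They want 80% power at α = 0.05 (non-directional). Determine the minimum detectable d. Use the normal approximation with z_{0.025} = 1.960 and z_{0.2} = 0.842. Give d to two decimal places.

For two independent groups of n = 165 each: d_min = (z_{α/2} + z_β)·√(2/n).
z-sum = 1.960 + 0.842 = 2.802.
d_min = 2.802 × √(2/165) = 2.802 × 0.1101 = 0.308.

d_min ≈ 0.31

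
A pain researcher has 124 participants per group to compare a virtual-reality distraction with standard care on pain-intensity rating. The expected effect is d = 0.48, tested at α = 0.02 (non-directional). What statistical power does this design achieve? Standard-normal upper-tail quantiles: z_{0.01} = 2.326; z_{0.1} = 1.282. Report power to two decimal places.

For two equal groups, power = Φ(d·√(n/2) − z_{α/2}).
d·√(n/2) = 0.48 × √(124/2) = 0.48 × 7.874 = 3.780.
z_β = 3.780 − 2.326 = 1.454.
Power = Φ(1.454) = 0.927.

power ≈ 0.93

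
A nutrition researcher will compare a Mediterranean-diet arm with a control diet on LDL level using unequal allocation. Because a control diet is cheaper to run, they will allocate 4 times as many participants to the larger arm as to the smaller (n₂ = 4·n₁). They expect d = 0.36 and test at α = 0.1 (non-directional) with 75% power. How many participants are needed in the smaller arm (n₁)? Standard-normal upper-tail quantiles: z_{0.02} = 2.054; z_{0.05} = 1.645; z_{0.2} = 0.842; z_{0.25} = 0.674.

With allocation ratio k = n₂/n₁ = 4, Var(x̄₁−x̄₂) = σ²(1/n₁ + 1/(k·n₁)) = σ²·(k+1)/(k·n₁).
So n₁ = (1 + 1/k)·((z_{α/2} + z_β)/d)² = 1.250 × (2.319/0.36)².
n₁ = 1.250 × 41.50 = 51.9.
Round up: n₁ = 52, giving n₂ = 4 × 52 = 208.

n₁ = 52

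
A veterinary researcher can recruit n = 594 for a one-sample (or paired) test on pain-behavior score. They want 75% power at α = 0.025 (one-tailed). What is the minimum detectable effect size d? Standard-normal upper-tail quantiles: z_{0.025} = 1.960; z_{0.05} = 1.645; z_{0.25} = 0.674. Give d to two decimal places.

For a single sample (or paired design) of n = 594: d_min = (z_{α} + z_β)/√n.
z-sum = 1.960 + 0.674 = 2.634.
d_min = 2.634 / √594 = 2.634 / 24.372 = 0.108.

d_min ≈ 0.11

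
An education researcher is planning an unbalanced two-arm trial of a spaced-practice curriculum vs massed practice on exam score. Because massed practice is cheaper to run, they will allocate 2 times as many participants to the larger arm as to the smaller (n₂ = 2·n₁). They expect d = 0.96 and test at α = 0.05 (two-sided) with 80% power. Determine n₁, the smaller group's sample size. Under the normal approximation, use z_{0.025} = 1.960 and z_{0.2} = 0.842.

With allocation ratio k = n₂/n₁ = 2, Var(x̄₁−x̄₂) = σ²(1/n₁ + 1/(k·n₁)) = σ²·(k+1)/(k·n₁).
So n₁ = (1 + 1/k)·((z_{α/2} + z_β)/d)² = 1.500 × (2.802/0.96)².
n₁ = 1.500 × 8.52 = 12.8.
Round up: n₁ = 13, giving n₂ = 2 × 13 = 26.

n₁ = 13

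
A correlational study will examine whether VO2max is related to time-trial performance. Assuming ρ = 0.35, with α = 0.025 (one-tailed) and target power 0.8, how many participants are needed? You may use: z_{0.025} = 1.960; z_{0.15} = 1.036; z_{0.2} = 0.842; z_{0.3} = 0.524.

Fisher's z: C = ½·ln((1+r)/(1−r)) = ½·ln(2.0769) = 0.3654.
n = ((z_{α} + z_β)/C)² + 3.
(1.960 + 0.842) / 0.3654 = 2.802 / 0.3654 = 7.668.
n = 7.668² + 3 = 58.80 + 3 = 61.8.
Round up.

n = 62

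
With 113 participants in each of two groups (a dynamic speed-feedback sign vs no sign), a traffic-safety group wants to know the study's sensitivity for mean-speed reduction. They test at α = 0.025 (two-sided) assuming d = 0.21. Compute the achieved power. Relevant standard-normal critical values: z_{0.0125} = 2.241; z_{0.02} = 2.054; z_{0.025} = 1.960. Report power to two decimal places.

power ≈ 0.25

For two equal groups, power = Φ(d·√(n/2) − z_{α/2}).
d·√(n/2) = 0.21 × √(113/2) = 0.21 × 7.517 = 1.578.
z_β = 1.578 − 2.241 = -0.663.
Power = Φ(-0.663) = 0.254.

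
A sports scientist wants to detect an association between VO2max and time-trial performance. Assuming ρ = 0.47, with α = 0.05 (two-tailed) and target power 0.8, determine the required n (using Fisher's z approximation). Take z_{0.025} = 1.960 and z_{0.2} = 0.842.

n = 34

Fisher's z: C = ½·ln((1+r)/(1−r)) = ½·ln(2.7736) = 0.5101.
n = ((z_{α/2} + z_β)/C)² + 3.
(1.960 + 0.842) / 0.5101 = 2.802 / 0.5101 = 5.493.
n = 5.493² + 3 = 30.17 + 3 = 33.2.
Round up.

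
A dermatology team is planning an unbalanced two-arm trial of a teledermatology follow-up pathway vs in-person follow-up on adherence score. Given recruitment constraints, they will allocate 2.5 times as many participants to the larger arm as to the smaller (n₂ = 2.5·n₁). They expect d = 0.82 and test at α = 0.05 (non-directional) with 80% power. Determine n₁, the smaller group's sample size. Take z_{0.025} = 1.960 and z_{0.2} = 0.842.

With allocation ratio k = n₂/n₁ = 2.5, Var(x̄₁−x̄₂) = σ²(1/n₁ + 1/(k·n₁)) = σ²·(k+1)/(k·n₁).
So n₁ = (1 + 1/k)·((z_{α/2} + z_β)/d)² = 1.400 × (2.802/0.82)².
n₁ = 1.400 × 11.68 = 16.3.
Round up: n₁ = 17, giving n₂ = ⌈2.5 × 17⌉ = ⌈42.5⌉ = 43.

n₁ = 17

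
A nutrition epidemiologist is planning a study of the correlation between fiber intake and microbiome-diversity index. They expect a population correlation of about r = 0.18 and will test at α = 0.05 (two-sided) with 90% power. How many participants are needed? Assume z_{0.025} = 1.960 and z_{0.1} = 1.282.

Fisher's z: C = ½·ln((1+r)/(1−r)) = ½·ln(1.4390) = 0.1820.
n = ((z_{α/2} + z_β)/C)² + 3.
(1.960 + 1.282) / 0.1820 = 3.242 / 0.1820 = 17.813.
n = 17.813² + 3 = 317.31 + 3 = 320.3.
Round up.

n = 321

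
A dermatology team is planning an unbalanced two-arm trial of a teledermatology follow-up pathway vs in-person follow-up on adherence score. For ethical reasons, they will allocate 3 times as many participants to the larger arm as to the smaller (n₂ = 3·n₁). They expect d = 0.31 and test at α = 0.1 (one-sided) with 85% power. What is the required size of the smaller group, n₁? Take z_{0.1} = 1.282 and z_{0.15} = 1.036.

With allocation ratio k = n₂/n₁ = 3, Var(x̄₁−x̄₂) = σ²(1/n₁ + 1/(k·n₁)) = σ²·(k+1)/(k·n₁).
So n₁ = (1 + 1/k)·((z_{α} + z_β)/d)² = 1.333 × (2.318/0.31)².
n₁ = 1.333 × 55.91 = 74.5.
Round up: n₁ = 75, giving n₂ = 3 × 75 = 225.

n₁ = 75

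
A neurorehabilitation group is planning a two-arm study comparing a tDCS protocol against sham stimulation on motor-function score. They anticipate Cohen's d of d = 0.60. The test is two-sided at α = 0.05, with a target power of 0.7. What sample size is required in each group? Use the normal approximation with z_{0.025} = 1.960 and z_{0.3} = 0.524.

n = 35 per group

For two independent groups with equal n: n = 2·((z_{α/2} + z_β) / d)².
z_{α/2} + z_β = 1.960 + 0.524 = 2.484.
n = 2 × (2.484 / 0.60)² = 2 × 4.140² = 2 × 17.14 = 34.3.
Round up to the next whole participant.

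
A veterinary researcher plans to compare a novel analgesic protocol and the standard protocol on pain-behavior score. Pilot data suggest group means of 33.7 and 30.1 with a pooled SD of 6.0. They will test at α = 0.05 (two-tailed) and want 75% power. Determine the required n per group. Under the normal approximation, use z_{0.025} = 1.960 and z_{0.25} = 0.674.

n = 39 per group

Cohen's d = |M₁ − M₂| / SD_pooled = |33.7 − 30.1| / 6.0 = 3.6 / 6.0 = 0.600.
For two independent groups with equal n: n = 2·((z_{α/2} + z_β) / d)².
z_{α/2} + z_β = 1.960 + 0.674 = 2.634.
n = 2 × (2.634 / 0.600)² = 2 × 4.390² = 2 × 19.27 = 38.5.
Round up to the next whole participant.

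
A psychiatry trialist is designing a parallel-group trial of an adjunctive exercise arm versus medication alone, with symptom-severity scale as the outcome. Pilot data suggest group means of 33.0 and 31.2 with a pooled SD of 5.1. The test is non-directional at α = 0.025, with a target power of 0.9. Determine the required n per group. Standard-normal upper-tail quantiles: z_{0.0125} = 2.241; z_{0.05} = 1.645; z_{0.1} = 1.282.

Cohen's d = |M₁ − M₂| / SD_pooled = |33.0 − 31.2| / 5.1 = 1.8 / 5.1 = 0.353.
For two independent groups with equal n: n = 2·((z_{α/2} + z_β) / d)².
z_{α/2} + z_β = 2.241 + 1.282 = 3.523.
n = 2 × (3.523 / 0.353)² = 2 × 9.980² = 2 × 99.60 = 199.2.
Round up to the next whole participant.

n = 200 per group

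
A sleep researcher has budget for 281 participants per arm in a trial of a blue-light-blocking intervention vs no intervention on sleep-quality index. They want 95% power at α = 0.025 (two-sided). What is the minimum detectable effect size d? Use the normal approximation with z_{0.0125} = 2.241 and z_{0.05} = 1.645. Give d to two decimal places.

d_min ≈ 0.33

For two independent groups of n = 281 each: d_min = (z_{α/2} + z_β)·√(2/n).
z-sum = 2.241 + 1.645 = 3.886.
d_min = 3.886 × √(2/281) = 3.886 × 0.0844 = 0.328.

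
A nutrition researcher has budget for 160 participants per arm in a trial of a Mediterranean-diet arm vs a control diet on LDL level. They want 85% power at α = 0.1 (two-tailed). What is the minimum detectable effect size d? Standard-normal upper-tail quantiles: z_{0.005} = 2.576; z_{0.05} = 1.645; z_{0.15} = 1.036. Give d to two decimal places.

d_min ≈ 0.30

For two independent groups of n = 160 each: d_min = (z_{α/2} + z_β)·√(2/n).
z-sum = 1.645 + 1.036 = 2.681.
d_min = 2.681 × √(2/160) = 2.681 × 0.1118 = 0.300.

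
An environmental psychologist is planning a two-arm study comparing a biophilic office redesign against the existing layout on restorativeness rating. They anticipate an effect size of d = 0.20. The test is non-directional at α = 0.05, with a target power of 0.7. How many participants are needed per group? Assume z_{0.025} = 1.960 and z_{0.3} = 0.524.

For two independent groups with equal n: n = 2·((z_{α/2} + z_β) / d)².
z_{α/2} + z_β = 1.960 + 0.524 = 2.484.
n = 2 × (2.484 / 0.20)² = 2 × 12.420² = 2 × 154.26 = 308.5.
Round up to the next whole participant.

n = 309 per group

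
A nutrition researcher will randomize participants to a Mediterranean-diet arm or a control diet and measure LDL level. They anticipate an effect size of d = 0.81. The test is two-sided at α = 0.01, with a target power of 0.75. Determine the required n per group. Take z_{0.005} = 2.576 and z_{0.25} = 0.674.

For two independent groups with equal n: n = 2·((z_{α/2} + z_β) / d)².
z_{α/2} + z_β = 2.576 + 0.674 = 3.250.
n = 2 × (3.250 / 0.81)² = 2 × 4.012² = 2 × 16.10 = 32.2.
Round up to the next whole participant.

n = 33 per group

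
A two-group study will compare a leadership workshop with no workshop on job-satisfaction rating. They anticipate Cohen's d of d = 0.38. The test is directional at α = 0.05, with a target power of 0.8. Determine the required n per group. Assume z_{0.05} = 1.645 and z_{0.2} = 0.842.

n = 86 per group

For two independent groups with equal n: n = 2·((z_{α} + z_β) / d)².
z_{α} + z_β = 1.645 + 0.842 = 2.487.
n = 2 × (2.487 / 0.38)² = 2 × 6.545² = 2 × 42.83 = 85.7.
Round up to the next whole participant.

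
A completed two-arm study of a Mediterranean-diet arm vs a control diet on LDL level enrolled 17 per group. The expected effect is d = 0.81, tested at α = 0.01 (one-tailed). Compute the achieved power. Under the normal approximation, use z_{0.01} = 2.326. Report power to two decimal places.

power ≈ 0.51

For two equal groups, power = Φ(d·√(n/2) − z_{α}).
d·√(n/2) = 0.81 × √(17/2) = 0.81 × 2.915 = 2.362.
z_β = 2.362 − 2.326 = 0.036.
Power = Φ(0.036) = 0.514.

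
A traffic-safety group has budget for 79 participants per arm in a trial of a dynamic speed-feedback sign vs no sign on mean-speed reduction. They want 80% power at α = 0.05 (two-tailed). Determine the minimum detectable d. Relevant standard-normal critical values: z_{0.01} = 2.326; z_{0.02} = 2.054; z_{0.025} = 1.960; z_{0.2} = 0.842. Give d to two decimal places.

d_min ≈ 0.45

For two independent groups of n = 79 each: d_min = (z_{α/2} + z_β)·√(2/n).
z-sum = 1.960 + 0.842 = 2.802.
d_min = 2.802 × √(2/79) = 2.802 × 0.1591 = 0.446.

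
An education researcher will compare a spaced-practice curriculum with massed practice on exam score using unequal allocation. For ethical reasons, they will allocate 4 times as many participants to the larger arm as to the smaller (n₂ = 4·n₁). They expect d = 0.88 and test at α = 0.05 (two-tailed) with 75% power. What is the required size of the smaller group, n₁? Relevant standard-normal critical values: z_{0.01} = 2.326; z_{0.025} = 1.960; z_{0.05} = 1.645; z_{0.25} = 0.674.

With allocation ratio k = n₂/n₁ = 4, Var(x̄₁−x̄₂) = σ²(1/n₁ + 1/(k·n₁)) = σ²·(k+1)/(k·n₁).
So n₁ = (1 + 1/k)·((z_{α/2} + z_β)/d)² = 1.250 × (2.634/0.88)².
n₁ = 1.250 × 8.96 = 11.2.
Round up: n₁ = 12, giving n₂ = 4 × 12 = 48.

n₁ = 12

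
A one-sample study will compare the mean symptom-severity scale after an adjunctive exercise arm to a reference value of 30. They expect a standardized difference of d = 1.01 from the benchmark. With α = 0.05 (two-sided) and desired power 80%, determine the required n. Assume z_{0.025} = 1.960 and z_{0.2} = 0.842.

n = 8

For a one-sample test: n = ((z_{α/2} + z_β) / d)².
z_{α/2} + z_β = 1.960 + 0.842 = 2.802.
n = (2.802 / 1.01)² = 2.774² = 7.70.
Round up.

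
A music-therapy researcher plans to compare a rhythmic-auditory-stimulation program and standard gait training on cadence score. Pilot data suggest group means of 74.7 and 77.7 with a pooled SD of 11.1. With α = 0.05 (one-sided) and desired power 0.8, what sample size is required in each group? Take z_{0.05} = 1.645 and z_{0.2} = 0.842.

n = 170 per group

Cohen's d = |M₁ − M₂| / SD_pooled = |74.7 − 77.7| / 11.1 = 3.0 / 11.1 = 0.270.
For two independent groups with equal n: n = 2·((z_{α} + z_β) / d)².
z_{α} + z_β = 1.645 + 0.842 = 2.487.
n = 2 × (2.487 / 0.270)² = 2 × 9.211² = 2 × 84.84 = 169.7.
Round up to the next whole participant.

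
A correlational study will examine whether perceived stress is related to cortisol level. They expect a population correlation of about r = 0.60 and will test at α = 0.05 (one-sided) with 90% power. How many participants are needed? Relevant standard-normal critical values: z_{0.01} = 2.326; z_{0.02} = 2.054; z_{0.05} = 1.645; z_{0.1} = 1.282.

Fisher's z: C = ½·ln((1+r)/(1−r)) = ½·ln(4.0000) = 0.6931.
n = ((z_{α} + z_β)/C)² + 3.
(1.645 + 1.282) / 0.6931 = 2.927 / 0.6931 = 4.223.
n = 4.223² + 3 = 17.83 + 3 = 20.8.
Round up.

n = 21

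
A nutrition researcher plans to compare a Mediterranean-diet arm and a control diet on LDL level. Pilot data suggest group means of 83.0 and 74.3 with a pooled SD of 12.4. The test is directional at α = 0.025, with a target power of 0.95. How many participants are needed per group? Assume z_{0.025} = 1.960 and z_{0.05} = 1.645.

n = 53 per group

Cohen's d = |M₁ − M₂| / SD_pooled = |83.0 − 74.3| / 12.4 = 8.7 / 12.4 = 0.702.
For two independent groups with equal n: n = 2·((z_{α} + z_β) / d)².
z_{α} + z_β = 1.960 + 1.645 = 3.605.
n = 2 × (3.605 / 0.702)² = 2 × 5.135² = 2 × 26.37 = 52.7.
Round up to the next whole participant.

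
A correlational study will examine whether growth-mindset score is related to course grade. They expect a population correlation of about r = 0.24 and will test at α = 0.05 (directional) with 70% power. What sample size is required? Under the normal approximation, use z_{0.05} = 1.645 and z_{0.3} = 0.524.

Fisher's z: C = ½·ln((1+r)/(1−r)) = ½·ln(1.6316) = 0.2448.
n = ((z_{α} + z_β)/C)² + 3.
(1.645 + 0.524) / 0.2448 = 2.169 / 0.2448 = 8.860.
n = 8.860² + 3 = 78.50 + 3 = 81.5.
Round up.

n = 82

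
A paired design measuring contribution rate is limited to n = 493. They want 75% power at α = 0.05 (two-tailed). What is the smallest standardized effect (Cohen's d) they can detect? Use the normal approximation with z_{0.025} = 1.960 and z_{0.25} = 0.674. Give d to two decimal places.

For a single sample (or paired design) of n = 493: d_min = (z_{α/2} + z_β)/√n.
z-sum = 1.960 + 0.674 = 2.634.
d_min = 2.634 / √493 = 2.634 / 22.204 = 0.119.

d_min ≈ 0.12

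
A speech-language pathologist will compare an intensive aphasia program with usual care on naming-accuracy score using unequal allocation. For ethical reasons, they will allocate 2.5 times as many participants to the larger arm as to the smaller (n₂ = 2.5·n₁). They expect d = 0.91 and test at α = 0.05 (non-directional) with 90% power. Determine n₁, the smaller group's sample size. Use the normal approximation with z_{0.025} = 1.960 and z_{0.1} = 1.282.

With allocation ratio k = n₂/n₁ = 2.5, Var(x̄₁−x̄₂) = σ²(1/n₁ + 1/(k·n₁)) = σ²·(k+1)/(k·n₁).
So n₁ = (1 + 1/k)·((z_{α/2} + z_β)/d)² = 1.400 × (3.242/0.91)².
n₁ = 1.400 × 12.69 = 17.8.
Round up: n₁ = 18, giving n₂ = 2.5 × 18 = 45.

n₁ = 18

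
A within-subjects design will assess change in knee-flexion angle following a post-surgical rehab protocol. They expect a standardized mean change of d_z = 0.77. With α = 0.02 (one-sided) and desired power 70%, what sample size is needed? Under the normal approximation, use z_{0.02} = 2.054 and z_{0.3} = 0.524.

For a paired (one-sample on differences) test: n = ((z_{α} + z_β) / d)².
z_{α} + z_β = 2.054 + 0.524 = 2.578.
n = (2.578 / 0.77)² = 3.348² = 11.21.
Round up.

n = 12 pairs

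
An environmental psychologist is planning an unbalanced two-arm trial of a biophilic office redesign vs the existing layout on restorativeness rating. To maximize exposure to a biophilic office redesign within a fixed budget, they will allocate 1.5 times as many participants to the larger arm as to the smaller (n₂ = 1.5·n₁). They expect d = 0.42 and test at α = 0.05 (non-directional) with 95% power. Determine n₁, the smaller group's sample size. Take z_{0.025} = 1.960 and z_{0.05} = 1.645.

With allocation ratio k = n₂/n₁ = 1.5, Var(x̄₁−x̄₂) = σ²(1/n₁ + 1/(k·n₁)) = σ²·(k+1)/(k·n₁).
So n₁ = (1 + 1/k)·((z_{α/2} + z_β)/d)² = 1.667 × (3.605/0.42)².
n₁ = 1.667 × 73.67 = 122.8.
Round up: n₁ = 123, giving n₂ = ⌈1.5 × 123⌉ = ⌈184.5⌉ = 185.

n₁ = 123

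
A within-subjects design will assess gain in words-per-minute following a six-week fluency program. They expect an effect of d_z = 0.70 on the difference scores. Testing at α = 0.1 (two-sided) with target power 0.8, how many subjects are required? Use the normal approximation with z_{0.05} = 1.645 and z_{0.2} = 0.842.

For a paired (one-sample on differences) test: n = ((z_{α/2} + z_β) / d)².
z_{α/2} + z_β = 1.645 + 0.842 = 2.487.
n = (2.487 / 0.70)² = 3.553² = 12.62.
Round up.

n = 13 pairs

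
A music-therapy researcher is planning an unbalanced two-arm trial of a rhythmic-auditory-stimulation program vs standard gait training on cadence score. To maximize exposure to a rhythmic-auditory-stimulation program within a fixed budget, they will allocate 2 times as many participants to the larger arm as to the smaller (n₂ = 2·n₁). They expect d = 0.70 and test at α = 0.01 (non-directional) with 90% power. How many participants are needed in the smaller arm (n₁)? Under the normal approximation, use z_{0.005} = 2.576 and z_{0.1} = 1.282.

With allocation ratio k = n₂/n₁ = 2, Var(x̄₁−x̄₂) = σ²(1/n₁ + 1/(k·n₁)) = σ²·(k+1)/(k·n₁).
So n₁ = (1 + 1/k)·((z_{α/2} + z_β)/d)² = 1.500 × (3.858/0.70)².
n₁ = 1.500 × 30.38 = 45.6.
Round up: n₁ = 46, giving n₂ = 2 × 46 = 92.

n₁ = 46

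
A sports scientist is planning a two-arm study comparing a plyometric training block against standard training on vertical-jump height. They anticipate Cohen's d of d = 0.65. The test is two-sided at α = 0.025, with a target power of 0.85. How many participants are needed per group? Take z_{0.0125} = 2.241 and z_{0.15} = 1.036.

n = 51 per group

For two independent groups with equal n: n = 2·((z_{α/2} + z_β) / d)².
z_{α/2} + z_β = 2.241 + 1.036 = 3.277.
n = 2 × (3.277 / 0.65)² = 2 × 5.042² = 2 × 25.42 = 50.8.
Round up to the next whole participant.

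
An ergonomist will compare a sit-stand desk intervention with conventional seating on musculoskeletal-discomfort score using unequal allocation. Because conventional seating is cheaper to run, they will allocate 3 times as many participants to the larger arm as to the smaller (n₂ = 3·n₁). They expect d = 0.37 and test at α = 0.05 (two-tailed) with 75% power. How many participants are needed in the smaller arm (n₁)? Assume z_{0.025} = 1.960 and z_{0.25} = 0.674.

With allocation ratio k = n₂/n₁ = 3, Var(x̄₁−x̄₂) = σ²(1/n₁ + 1/(k·n₁)) = σ²·(k+1)/(k·n₁).
So n₁ = (1 + 1/k)·((z_{α/2} + z_β)/d)² = 1.333 × (2.634/0.37)².
n₁ = 1.333 × 50.68 = 67.6.
Round up: n₁ = 68, giving n₂ = 3 × 68 = 204.

n₁ = 68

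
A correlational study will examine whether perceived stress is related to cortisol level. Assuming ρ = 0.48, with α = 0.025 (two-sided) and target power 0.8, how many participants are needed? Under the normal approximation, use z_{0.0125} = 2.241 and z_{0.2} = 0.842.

Fisher's z: C = ½·ln((1+r)/(1−r)) = ½·ln(2.8462) = 0.5230.
n = ((z_{α/2} + z_β)/C)² + 3.
(2.241 + 0.842) / 0.5230 = 3.083 / 0.5230 = 5.895.
n = 5.895² + 3 = 34.75 + 3 = 37.7.
Round up.

n = 38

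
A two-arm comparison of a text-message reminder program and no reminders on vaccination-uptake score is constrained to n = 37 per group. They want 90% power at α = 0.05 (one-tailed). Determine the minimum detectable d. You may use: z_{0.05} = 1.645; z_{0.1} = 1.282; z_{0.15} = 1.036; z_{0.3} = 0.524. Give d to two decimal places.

For two independent groups of n = 37 each: d_min = (z_{α} + z_β)·√(2/n).
z-sum = 1.645 + 1.282 = 2.927.
d_min = 2.927 × √(2/37) = 2.927 × 0.2325 = 0.681.

d_min ≈ 0.68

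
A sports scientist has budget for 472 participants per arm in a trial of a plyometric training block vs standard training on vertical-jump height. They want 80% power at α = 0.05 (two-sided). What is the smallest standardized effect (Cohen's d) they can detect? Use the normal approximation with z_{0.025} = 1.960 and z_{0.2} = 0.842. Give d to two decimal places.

d_min ≈ 0.18

For two independent groups of n = 472 each: d_min = (z_{α/2} + z_β)·√(2/n).
z-sum = 1.960 + 0.842 = 2.802.
d_min = 2.802 × √(2/472) = 2.802 × 0.0651 = 0.182.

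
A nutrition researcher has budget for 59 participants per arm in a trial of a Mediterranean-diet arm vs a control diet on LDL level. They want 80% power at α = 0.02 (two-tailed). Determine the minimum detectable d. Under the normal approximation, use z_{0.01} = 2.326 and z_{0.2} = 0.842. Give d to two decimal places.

For two independent groups of n = 59 each: d_min = (z_{α/2} + z_β)·√(2/n).
z-sum = 2.326 + 0.842 = 3.168.
d_min = 3.168 × √(2/59) = 3.168 × 0.1841 = 0.583.

d_min ≈ 0.58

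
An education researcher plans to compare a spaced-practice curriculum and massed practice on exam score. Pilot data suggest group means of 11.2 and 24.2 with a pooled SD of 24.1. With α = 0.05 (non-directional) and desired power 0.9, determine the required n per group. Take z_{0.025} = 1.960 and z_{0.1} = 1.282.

n = 73 per group

Cohen's d = |M₁ − M₂| / SD_pooled = |11.2 − 24.2| / 24.1 = 13.0 / 24.1 = 0.539.
For two independent groups with equal n: n = 2·((z_{α/2} + z_β) / d)².
z_{α/2} + z_β = 1.960 + 1.282 = 3.242.
n = 2 × (3.242 / 0.539)² = 2 × 6.015² = 2 × 36.18 = 72.4.
Round up to the next whole participant.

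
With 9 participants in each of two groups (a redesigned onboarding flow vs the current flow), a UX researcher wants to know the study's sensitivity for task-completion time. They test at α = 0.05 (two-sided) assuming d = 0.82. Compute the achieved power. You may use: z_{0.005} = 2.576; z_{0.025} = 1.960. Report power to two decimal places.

power ≈ 0.41

For two equal groups, power = Φ(d·√(n/2) − z_{α/2}).
d·√(n/2) = 0.82 × √(9/2) = 0.82 × 2.121 = 1.739.
z_β = 1.739 − 1.960 = -0.221.
Power = Φ(-0.221) = 0.413.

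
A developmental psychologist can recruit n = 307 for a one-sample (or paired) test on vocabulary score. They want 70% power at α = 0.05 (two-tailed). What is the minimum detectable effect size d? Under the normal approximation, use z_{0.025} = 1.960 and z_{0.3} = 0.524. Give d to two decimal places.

For a single sample (or paired design) of n = 307: d_min = (z_{α/2} + z_β)/√n.
z-sum = 1.960 + 0.524 = 2.484.
d_min = 2.484 / √307 = 2.484 / 17.521 = 0.142.

d_min ≈ 0.14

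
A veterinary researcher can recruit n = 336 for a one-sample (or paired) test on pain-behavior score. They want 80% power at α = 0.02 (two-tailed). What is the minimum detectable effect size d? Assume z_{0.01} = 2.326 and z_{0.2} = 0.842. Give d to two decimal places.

For a single sample (or paired design) of n = 336: d_min = (z_{α/2} + z_β)/√n.
z-sum = 2.326 + 0.842 = 3.168.
d_min = 3.168 / √336 = 3.168 / 18.330 = 0.173.

d_min ≈ 0.17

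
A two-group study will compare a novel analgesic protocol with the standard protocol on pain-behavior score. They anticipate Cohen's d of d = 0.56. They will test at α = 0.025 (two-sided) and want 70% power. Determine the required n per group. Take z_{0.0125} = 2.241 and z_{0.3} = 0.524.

n = 49 per group

For two independent groups with equal n: n = 2·((z_{α/2} + z_β) / d)².
z_{α/2} + z_β = 2.241 + 0.524 = 2.765.
n = 2 × (2.765 / 0.56)² = 2 × 4.938² = 2 × 24.38 = 48.8.
Round up to the next whole participant.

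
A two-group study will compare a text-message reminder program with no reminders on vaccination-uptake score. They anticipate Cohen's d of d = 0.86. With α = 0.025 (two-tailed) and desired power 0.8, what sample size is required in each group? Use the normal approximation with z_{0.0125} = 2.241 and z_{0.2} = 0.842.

n = 26 per group

For two independent groups with equal n: n = 2·((z_{α/2} + z_β) / d)².
z_{α/2} + z_β = 2.241 + 0.842 = 3.083.
n = 2 × (3.083 / 0.86)² = 2 × 3.585² = 2 × 12.85 = 25.7.
Round up to the next whole participant.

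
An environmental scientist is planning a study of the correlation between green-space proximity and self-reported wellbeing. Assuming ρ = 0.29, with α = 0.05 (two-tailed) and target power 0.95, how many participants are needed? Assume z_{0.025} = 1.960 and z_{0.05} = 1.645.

n = 149

Fisher's z: C = ½·ln((1+r)/(1−r)) = ½·ln(1.8169) = 0.2986.
n = ((z_{α/2} + z_β)/C)² + 3.
(1.960 + 1.645) / 0.2986 = 3.605 / 0.2986 = 12.073.
n = 12.073² + 3 = 145.76 + 3 = 148.8.
Round up.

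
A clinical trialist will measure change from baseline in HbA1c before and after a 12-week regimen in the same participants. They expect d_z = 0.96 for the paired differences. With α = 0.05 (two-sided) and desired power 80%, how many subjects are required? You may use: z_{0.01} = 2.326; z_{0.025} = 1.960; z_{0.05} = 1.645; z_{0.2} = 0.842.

For a paired (one-sample on differences) test: n = ((z_{α/2} + z_β) / d)².
z_{α/2} + z_β = 1.960 + 0.842 = 2.802.
n = (2.802 / 0.96)² = 2.919² = 8.52.
Round up.

n = 9 pairs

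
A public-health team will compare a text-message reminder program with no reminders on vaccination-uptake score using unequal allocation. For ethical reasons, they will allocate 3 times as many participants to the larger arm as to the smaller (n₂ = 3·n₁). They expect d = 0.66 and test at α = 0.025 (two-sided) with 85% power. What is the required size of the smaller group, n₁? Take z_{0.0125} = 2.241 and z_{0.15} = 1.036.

With allocation ratio k = n₂/n₁ = 3, Var(x̄₁−x̄₂) = σ²(1/n₁ + 1/(k·n₁)) = σ²·(k+1)/(k·n₁).
So n₁ = (1 + 1/k)·((z_{α/2} + z_β)/d)² = 1.333 × (3.277/0.66)².
n₁ = 1.333 × 24.65 = 32.9.
Round up: n₁ = 33, giving n₂ = 3 × 33 = 99.

n₁ = 33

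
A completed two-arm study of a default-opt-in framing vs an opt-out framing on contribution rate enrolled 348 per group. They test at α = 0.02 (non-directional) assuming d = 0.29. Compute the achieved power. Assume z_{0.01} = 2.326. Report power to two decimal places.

power ≈ 0.93

For two equal groups, power = Φ(d·√(n/2) − z_{α/2}).
d·√(n/2) = 0.29 × √(348/2) = 0.29 × 13.191 = 3.825.
z_β = 3.825 − 2.326 = 1.499.
Power = Φ(1.499) = 0.933.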